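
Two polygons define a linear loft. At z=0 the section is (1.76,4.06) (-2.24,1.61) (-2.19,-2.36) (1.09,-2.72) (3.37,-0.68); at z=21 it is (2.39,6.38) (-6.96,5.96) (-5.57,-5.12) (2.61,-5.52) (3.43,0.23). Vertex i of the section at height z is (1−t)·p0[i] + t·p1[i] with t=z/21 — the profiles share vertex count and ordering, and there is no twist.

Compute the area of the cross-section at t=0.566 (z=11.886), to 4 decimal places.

Cross-section at t=0.566: each vertex is (1-t)·p0[i] + t·p1[i].
  v1: (1-0.566)·(1.76,4.06) + 0.566·(2.39,6.38) = (2.1166,5.3731)
  v2: (1-0.566)·(-2.24,1.61) + 0.566·(-6.96,5.96) = (-4.9115,4.0721)
  v3: (1-0.566)·(-2.19,-2.36) + 0.566·(-5.57,-5.12) = (-4.1031,-3.9222)
  v4: (1-0.566)·(1.09,-2.72) + 0.566·(2.61,-5.52) = (1.9503,-4.3048)
  v5: (1-0.566)·(3.37,-0.68) + 0.566·(3.43,0.23) = (3.4040,-0.1649)
Shoelace sum Σ(x_i·y_{i+1} − x_{i+1}·y_i):
  i=1: 2.1166·4.0721 − -4.9115·5.3731 = +35.0091 (running +35.0091)
  i=2: -4.9115·-3.9222 − -4.1031·4.0721 = +35.9719 (running +70.9810)
  i=3: -4.1031·-4.3048 − 1.9503·-3.9222 = +25.3124 (running +96.2934)
  i=4: 1.9503·-0.1649 − 3.4040·-4.3048 = +14.3317 (running +110.6251)
  i=5: 3.4040·5.3731 − 2.1166·-0.1649 = +18.6390 (running +129.2641)
Area = |Σ|/2 = |129.2641|/2 = 64.6321

Area at t=0.566: 64.6321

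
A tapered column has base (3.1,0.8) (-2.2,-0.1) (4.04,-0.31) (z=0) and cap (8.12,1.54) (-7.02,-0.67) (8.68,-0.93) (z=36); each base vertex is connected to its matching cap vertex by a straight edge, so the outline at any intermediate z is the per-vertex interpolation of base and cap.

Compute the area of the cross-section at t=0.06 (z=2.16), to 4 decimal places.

Area at t=0.06: 3.9583

Cross-section at t=0.06: each vertex is (1-t)·p0[i] + t·p1[i].
  v1: (1-0.06)·(3.1,0.8) + 0.06·(8.12,1.54) = (3.4012,0.8444)
  v2: (1-0.06)·(-2.2,-0.1) + 0.06·(-7.02,-0.67) = (-2.4892,-0.1342)
  v3: (1-0.06)·(4.04,-0.31) + 0.06·(8.68,-0.93) = (4.3184,-0.3472)
Shoelace sum Σ(x_i·y_{i+1} − x_{i+1}·y_i):
  i=1: 3.4012·-0.1342 − -2.4892·0.8444 = +1.6454 (running +1.6454)
  i=2: -2.4892·-0.3472 − 4.3184·-0.1342 = +1.4438 (running +3.0892)
  i=3: 4.3184·0.8444 − 3.4012·-0.3472 = +4.8274 (running +7.9166)
Area = |Σ|/2 = |7.9166|/2 = 3.9583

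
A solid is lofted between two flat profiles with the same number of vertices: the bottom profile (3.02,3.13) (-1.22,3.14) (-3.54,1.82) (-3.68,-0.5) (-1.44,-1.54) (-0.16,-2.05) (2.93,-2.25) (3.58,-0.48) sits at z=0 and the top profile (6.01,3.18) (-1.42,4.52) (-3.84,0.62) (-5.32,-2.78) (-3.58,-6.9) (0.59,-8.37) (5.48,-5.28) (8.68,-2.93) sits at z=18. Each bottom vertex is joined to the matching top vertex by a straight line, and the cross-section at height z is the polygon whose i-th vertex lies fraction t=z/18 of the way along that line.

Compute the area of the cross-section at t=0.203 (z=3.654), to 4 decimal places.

Area at t=0.203: 45.4287

Cross-section at t=0.203: each vertex is (1-t)·p0[i] + t·p1[i].
  v1: (1-0.203)·(3.02,3.13) + 0.203·(6.01,3.18) = (3.6270,3.1401)
  v2: (1-0.203)·(-1.22,3.14) + 0.203·(-1.42,4.52) = (-1.2606,3.4201)
  v3: (1-0.203)·(-3.54,1.82) + 0.203·(-3.84,0.62) = (-3.6009,1.5764)
  v4: (1-0.203)·(-3.68,-0.5) + 0.203·(-5.32,-2.78) = (-4.0129,-0.9628)
  v5: (1-0.203)·(-1.44,-1.54) + 0.203·(-3.58,-6.9) = (-1.8744,-2.6281)
  v6: (1-0.203)·(-0.16,-2.05) + 0.203·(0.59,-8.37) = (-0.0077,-3.3330)
  v7: (1-0.203)·(2.93,-2.25) + 0.203·(5.48,-5.28) = (3.4477,-2.8651)
  v8: (1-0.203)·(3.58,-0.48) + 0.203·(8.68,-2.93) = (4.6153,-0.9773)
Shoelace sum Σ(x_i·y_{i+1} − x_{i+1}·y_i):
  i=1: 3.6270·3.4201 − -1.2606·3.1401 = +16.3632 (running +16.3632)
  i=2: -1.2606·1.5764 − -3.6009·3.4201 = +10.3284 (running +26.6916)
  i=3: -3.6009·-0.9628 − -4.0129·1.5764 = +9.7931 (running +36.4846)
  i=4: -4.0129·-2.6281 − -1.8744·-0.9628 = +8.7415 (running +45.2262)
  i=5: -1.8744·-3.3330 − -0.0077·-2.6281 = +6.2270 (running +51.4532)
  i=6: -0.0077·-2.8651 − 3.4477·-3.3330 = +11.5131 (running +62.9662)
  i=7: 3.4477·-0.9773 − 4.6153·-2.8651 = +9.8537 (running +72.8199)
  i=8: 4.6153·3.1401 − 3.6270·-0.9773 = +18.0376 (running +90.8575)
Area = |Σ|/2 = |90.8575|/2 = 45.4287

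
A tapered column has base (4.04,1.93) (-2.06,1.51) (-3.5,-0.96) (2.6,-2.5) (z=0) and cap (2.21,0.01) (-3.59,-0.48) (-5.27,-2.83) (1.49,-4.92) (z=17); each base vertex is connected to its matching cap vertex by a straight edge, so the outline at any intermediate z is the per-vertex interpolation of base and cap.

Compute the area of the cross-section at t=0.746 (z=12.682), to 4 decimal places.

Area at t=0.746: 23.3238

Cross-section at t=0.746: each vertex is (1-t)·p0[i] + t·p1[i].
  v1: (1-0.746)·(4.04,1.93) + 0.746·(2.21,0.01) = (2.6748,0.4977)
  v2: (1-0.746)·(-2.06,1.51) + 0.746·(-3.59,-0.48) = (-3.2014,0.0255)
  v3: (1-0.746)·(-3.5,-0.96) + 0.746·(-5.27,-2.83) = (-4.8204,-2.3550)
  v4: (1-0.746)·(2.6,-2.5) + 0.746·(1.49,-4.92) = (1.7719,-4.3053)
Shoelace sum Σ(x_i·y_{i+1} − x_{i+1}·y_i):
  i=1: 2.6748·0.0255 − -3.2014·0.4977 = +1.6614 (running +1.6614)
  i=2: -3.2014·-2.3550 − -4.8204·0.0255 = +7.6620 (running +9.3234)
  i=3: -4.8204·-4.3053 − 1.7719·-2.3550 = +24.9264 (running +34.2498)
  i=4: 1.7719·0.4977 − 2.6748·-4.3053 = +12.3978 (running +46.6476)
Area = |Σ|/2 = |46.6476|/2 = 23.3238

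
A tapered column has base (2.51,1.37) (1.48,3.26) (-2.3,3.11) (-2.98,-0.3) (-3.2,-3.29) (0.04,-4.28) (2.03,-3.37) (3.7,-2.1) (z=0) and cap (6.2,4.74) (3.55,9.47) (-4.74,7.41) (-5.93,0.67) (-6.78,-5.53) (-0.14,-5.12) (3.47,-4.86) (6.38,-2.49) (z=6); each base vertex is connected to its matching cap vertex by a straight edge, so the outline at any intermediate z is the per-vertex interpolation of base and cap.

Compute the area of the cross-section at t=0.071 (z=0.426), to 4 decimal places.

Area at t=0.071: 44.7015

Cross-section at t=0.071: each vertex is (1-t)·p0[i] + t·p1[i].
  v1: (1-0.071)·(2.51,1.37) + 0.071·(6.2,4.74) = (2.7720,1.6093)
  v2: (1-0.071)·(1.48,3.26) + 0.071·(3.55,9.47) = (1.6270,3.7009)
  v3: (1-0.071)·(-2.3,3.11) + 0.071·(-4.74,7.41) = (-2.4732,3.4153)
  v4: (1-0.071)·(-2.98,-0.3) + 0.071·(-5.93,0.67) = (-3.1895,-0.2311)
  v5: (1-0.071)·(-3.2,-3.29) + 0.071·(-6.78,-5.53) = (-3.4542,-3.4490)
  v6: (1-0.071)·(0.04,-4.28) + 0.071·(-0.14,-5.12) = (0.0272,-4.3396)
  v7: (1-0.071)·(2.03,-3.37) + 0.071·(3.47,-4.86) = (2.1322,-3.4758)
  v8: (1-0.071)·(3.7,-2.1) + 0.071·(6.38,-2.49) = (3.8903,-2.1277)
Shoelace sum Σ(x_i·y_{i+1} − x_{i+1}·y_i):
  i=1: 2.7720·3.7009 − 1.6270·1.6093 = +7.6407 (running +7.6407)
  i=2: 1.6270·3.4153 − -2.4732·3.7009 = +14.7098 (running +22.3505)
  i=3: -2.4732·-0.2311 − -3.1895·3.4153 = +11.4646 (running +33.8150)
  i=4: -3.1895·-3.4490 − -3.4542·-0.2311 = +10.2022 (running +44.0172)
  i=5: -3.4542·-4.3396 − 0.0272·-3.4490 = +15.0838 (running +59.1010)
  i=6: 0.0272·-3.4758 − 2.1322·-4.3396 = +9.1585 (running +68.2595)
  i=7: 2.1322·-2.1277 − 3.8903·-3.4758 = +8.9851 (running +77.2446)
  i=8: 3.8903·1.6093 − 2.7720·-2.1277 = +12.1584 (running +89.4030)
Area = |Σ|/2 = |89.4030|/2 = 44.7015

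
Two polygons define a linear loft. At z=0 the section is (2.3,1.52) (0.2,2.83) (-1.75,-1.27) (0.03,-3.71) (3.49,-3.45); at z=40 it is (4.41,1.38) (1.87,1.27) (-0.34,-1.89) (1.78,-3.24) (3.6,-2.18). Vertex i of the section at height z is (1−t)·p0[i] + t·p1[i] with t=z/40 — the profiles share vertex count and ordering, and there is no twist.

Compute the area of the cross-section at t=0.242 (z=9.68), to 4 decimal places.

Cross-section at t=0.242: each vertex is (1-t)·p0[i] + t·p1[i].
  v1: (1-0.242)·(2.3,1.52) + 0.242·(4.41,1.38) = (2.8106,1.4861)
  v2: (1-0.242)·(0.2,2.83) + 0.242·(1.87,1.27) = (0.6041,2.4525)
  v3: (1-0.242)·(-1.75,-1.27) + 0.242·(-0.34,-1.89) = (-1.4088,-1.4200)
  v4: (1-0.242)·(0.03,-3.71) + 0.242·(1.78,-3.24) = (0.4535,-3.5963)
  v5: (1-0.242)·(3.49,-3.45) + 0.242·(3.6,-2.18) = (3.5166,-3.1427)
Shoelace sum Σ(x_i·y_{i+1} − x_{i+1}·y_i):
  i=1: 2.8106·2.4525 − 0.6041·1.4861 = +5.9952 (running +5.9952)
  i=2: 0.6041·-1.4200 − -1.4088·2.4525 = +2.5971 (running +8.5923)
  i=3: -1.4088·-3.5963 − 0.4535·-1.4200 = +5.7103 (running +14.3026)
  i=4: 0.4535·-3.1427 − 3.5166·-3.5963 = +11.2215 (running +25.5241)
  i=5: 3.5166·1.4861 − 2.8106·-3.1427 = +14.0589 (running +39.5830)
Area = |Σ|/2 = |39.5830|/2 = 19.7915

Area at t=0.242: 19.7915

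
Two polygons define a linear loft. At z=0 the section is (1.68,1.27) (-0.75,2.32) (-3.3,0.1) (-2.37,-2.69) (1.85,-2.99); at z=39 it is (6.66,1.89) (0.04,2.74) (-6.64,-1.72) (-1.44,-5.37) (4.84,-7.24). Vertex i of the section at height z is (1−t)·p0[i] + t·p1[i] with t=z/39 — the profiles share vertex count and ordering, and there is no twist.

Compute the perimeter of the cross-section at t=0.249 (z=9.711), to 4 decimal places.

Perimeter at t=0.249: 22.0151

Cross-section at t=0.249: each vertex is (1-t)·p0[i] + t·p1[i].
  v1: (1-0.249)·(1.68,1.27) + 0.249·(6.66,1.89) = (2.9200,1.4244)
  v2: (1-0.249)·(-0.75,2.32) + 0.249·(0.04,2.74) = (-0.5533,2.4246)
  v3: (1-0.249)·(-3.3,0.1) + 0.249·(-6.64,-1.72) = (-4.1317,-0.3532)
  v4: (1-0.249)·(-2.37,-2.69) + 0.249·(-1.44,-5.37) = (-2.1384,-3.3573)
  v5: (1-0.249)·(1.85,-2.99) + 0.249·(4.84,-7.24) = (2.5945,-4.0483)
Perimeter = Σ |v_{i+1} − v_i|:
  edge 1→2: √(-3.4733² + 1.0002²) = 3.6145 (running 3.6145)
  edge 2→3: √(-3.5784² + -2.7778²) = 4.5300 (running 8.1444)
  edge 3→4: √(1.9932² + -3.0041²) = 3.6052 (running 11.7497)
  edge 4→5: √(4.7329² + -0.6909²) = 4.7831 (running 16.5328)
  edge 5→1: √(0.3255² + 5.4726²) = 5.4823 (running 22.0151)
Perimeter = 22.0151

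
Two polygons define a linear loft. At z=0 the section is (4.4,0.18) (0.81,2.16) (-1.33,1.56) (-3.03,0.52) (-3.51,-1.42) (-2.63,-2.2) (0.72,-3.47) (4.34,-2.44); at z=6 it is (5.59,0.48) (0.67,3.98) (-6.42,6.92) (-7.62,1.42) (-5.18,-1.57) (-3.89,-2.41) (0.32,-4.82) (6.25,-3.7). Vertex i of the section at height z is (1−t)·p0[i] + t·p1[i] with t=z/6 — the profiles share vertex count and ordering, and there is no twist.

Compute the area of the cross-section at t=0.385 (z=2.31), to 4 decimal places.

Cross-section at t=0.385: each vertex is (1-t)·p0[i] + t·p1[i].
  v1: (1-0.385)·(4.4,0.18) + 0.385·(5.59,0.48) = (4.8582,0.2955)
  v2: (1-0.385)·(0.81,2.16) + 0.385·(0.67,3.98) = (0.7561,2.8607)
  v3: (1-0.385)·(-1.33,1.56) + 0.385·(-6.42,6.92) = (-3.2897,3.6236)
  v4: (1-0.385)·(-3.03,0.52) + 0.385·(-7.62,1.42) = (-4.7972,0.8665)
  v5: (1-0.385)·(-3.51,-1.42) + 0.385·(-5.18,-1.57) = (-4.1529,-1.4777)
  v6: (1-0.385)·(-2.63,-2.2) + 0.385·(-3.89,-2.41) = (-3.1151,-2.2809)
  v7: (1-0.385)·(0.72,-3.47) + 0.385·(0.32,-4.82) = (0.5660,-3.9898)
  v8: (1-0.385)·(4.34,-2.44) + 0.385·(6.25,-3.7) = (5.0754,-2.9251)
Shoelace sum Σ(x_i·y_{i+1} − x_{i+1}·y_i):
  i=1: 4.8582·2.8607 − 0.7561·0.2955 = +13.6743 (running +13.6743)
  i=2: 0.7561·3.6236 − -3.2897·2.8607 = +12.1505 (running +25.8248)
  i=3: -3.2897·0.8665 − -4.7972·3.6236 = +14.5325 (running +40.3573)
  i=4: -4.7972·-1.4777 − -4.1529·0.8665 = +10.6875 (running +51.0448)
  i=5: -4.1529·-2.2809 − -3.1151·-1.4777 = +4.8689 (running +55.9137)
  i=6: -3.1151·-3.9898 − 0.5660·-2.2809 = +13.7194 (running +69.6331)
  i=7: 0.5660·-2.9251 − 5.0754·-3.9898 = +18.5938 (running +88.2269)
  i=8: 5.0754·0.2955 − 4.8582·-2.9251 = +15.7103 (running +103.9372)
Area = |Σ|/2 = |103.9372|/2 = 51.9686

Area at t=0.385: 51.9686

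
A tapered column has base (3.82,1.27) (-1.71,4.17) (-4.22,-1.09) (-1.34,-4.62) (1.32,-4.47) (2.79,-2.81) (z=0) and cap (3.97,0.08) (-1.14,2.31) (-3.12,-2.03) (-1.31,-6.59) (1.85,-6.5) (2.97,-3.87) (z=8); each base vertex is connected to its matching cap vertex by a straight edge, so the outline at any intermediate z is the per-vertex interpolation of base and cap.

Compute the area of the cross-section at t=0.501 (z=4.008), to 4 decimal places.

Cross-section at t=0.501: each vertex is (1-t)·p0[i] + t·p1[i].
  v1: (1-0.501)·(3.82,1.27) + 0.501·(3.97,0.08) = (3.8952,0.6738)
  v2: (1-0.501)·(-1.71,4.17) + 0.501·(-1.14,2.31) = (-1.4244,3.2381)
  v3: (1-0.501)·(-4.22,-1.09) + 0.501·(-3.12,-2.03) = (-3.6689,-1.5609)
  v4: (1-0.501)·(-1.34,-4.62) + 0.501·(-1.31,-6.59) = (-1.3250,-5.6070)
  v5: (1-0.501)·(1.32,-4.47) + 0.501·(1.85,-6.5) = (1.5855,-5.4870)
  v6: (1-0.501)·(2.79,-2.81) + 0.501·(2.97,-3.87) = (2.8802,-3.3411)
Shoelace sum Σ(x_i·y_{i+1} − x_{i+1}·y_i):
  i=1: 3.8952·3.2381 − -1.4244·0.6738 = +13.5728 (running +13.5728)
  i=2: -1.4244·-1.5609 − -3.6689·3.2381 = +14.1039 (running +27.6767)
  i=3: -3.6689·-5.6070 − -1.3250·-1.5609 = +18.5032 (running +46.1799)
  i=4: -1.3250·-5.4870 − 1.5855·-5.6070 = +16.1602 (running +62.3401)
  i=5: 1.5855·-3.3411 − 2.8802·-5.4870 = +10.5063 (running +72.8464)
  i=6: 2.8802·0.6738 − 3.8952·-3.3411 = +14.9546 (running +87.8010)
Area = |Σ|/2 = |87.8010|/2 = 43.9005

Area at t=0.501: 43.9005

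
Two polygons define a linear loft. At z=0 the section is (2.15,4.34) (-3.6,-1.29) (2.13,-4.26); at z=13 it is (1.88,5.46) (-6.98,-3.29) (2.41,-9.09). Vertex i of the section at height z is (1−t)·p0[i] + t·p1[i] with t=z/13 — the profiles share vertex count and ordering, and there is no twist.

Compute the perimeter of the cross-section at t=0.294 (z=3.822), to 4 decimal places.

Perimeter at t=0.294: 27.4887

Cross-section at t=0.294: each vertex is (1-t)·p0[i] + t·p1[i].
  v1: (1-0.294)·(2.15,4.34) + 0.294·(1.88,5.46) = (2.0706,4.6693)
  v2: (1-0.294)·(-3.6,-1.29) + 0.294·(-6.98,-3.29) = (-4.5937,-1.8780)
  v3: (1-0.294)·(2.13,-4.26) + 0.294·(2.41,-9.09) = (2.2123,-5.6800)
Perimeter = Σ |v_{i+1} − v_i|:
  edge 1→2: √(-6.6643² + -6.5473²) = 9.3424 (running 9.3424)
  edge 2→3: √(6.8060² + -3.8020²) = 7.7960 (running 17.1384)
  edge 3→1: √(-0.1417² + 10.3493²) = 10.3503 (running 27.4887)
Perimeter = 27.4887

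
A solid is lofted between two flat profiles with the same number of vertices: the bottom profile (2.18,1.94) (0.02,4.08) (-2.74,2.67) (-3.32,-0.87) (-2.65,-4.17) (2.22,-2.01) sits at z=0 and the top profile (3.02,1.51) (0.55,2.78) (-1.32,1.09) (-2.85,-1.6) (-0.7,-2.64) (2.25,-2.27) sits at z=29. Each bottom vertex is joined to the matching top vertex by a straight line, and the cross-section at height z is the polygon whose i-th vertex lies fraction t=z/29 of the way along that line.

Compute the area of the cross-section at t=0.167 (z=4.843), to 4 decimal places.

Cross-section at t=0.167: each vertex is (1-t)·p0[i] + t·p1[i].
  v1: (1-0.167)·(2.18,1.94) + 0.167·(3.02,1.51) = (2.3203,1.8682)
  v2: (1-0.167)·(0.02,4.08) + 0.167·(0.55,2.78) = (0.1085,3.8629)
  v3: (1-0.167)·(-2.74,2.67) + 0.167·(-1.32,1.09) = (-2.5029,2.4061)
  v4: (1-0.167)·(-3.32,-0.87) + 0.167·(-2.85,-1.6) = (-3.2415,-0.9919)
  v5: (1-0.167)·(-2.65,-4.17) + 0.167·(-0.7,-2.64) = (-2.3243,-3.9145)
  v6: (1-0.167)·(2.22,-2.01) + 0.167·(2.25,-2.27) = (2.2250,-2.0534)
Shoelace sum Σ(x_i·y_{i+1} − x_{i+1}·y_i):
  i=1: 2.3203·3.8629 − 0.1085·1.8682 = +8.7603 (running +8.7603)
  i=2: 0.1085·2.4061 − -2.5029·3.8629 = +9.9294 (running +18.6897)
  i=3: -2.5029·-0.9919 − -3.2415·2.4061 = +10.2821 (running +28.9718)
  i=4: -3.2415·-3.9145 − -2.3243·-0.9919 = +10.3833 (running +39.3551)
  i=5: -2.3243·-2.0534 − 2.2250·-3.9145 = +13.4826 (running +52.8378)
  i=6: 2.2250·1.8682 − 2.3203·-2.0534 = +8.9213 (running +61.7590)
Area = |Σ|/2 = |61.7590|/2 = 30.8795

Area at t=0.167: 30.8795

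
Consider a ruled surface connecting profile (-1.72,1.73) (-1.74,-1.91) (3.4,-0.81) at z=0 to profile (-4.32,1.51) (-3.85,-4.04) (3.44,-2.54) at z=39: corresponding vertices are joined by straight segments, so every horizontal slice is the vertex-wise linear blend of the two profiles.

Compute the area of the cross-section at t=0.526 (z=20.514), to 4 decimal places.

Cross-section at t=0.526: each vertex is (1-t)·p0[i] + t·p1[i].
  v1: (1-0.526)·(-1.72,1.73) + 0.526·(-4.32,1.51) = (-3.0876,1.6143)
  v2: (1-0.526)·(-1.74,-1.91) + 0.526·(-3.85,-4.04) = (-2.8499,-3.0304)
  v3: (1-0.526)·(3.4,-0.81) + 0.526·(3.44,-2.54) = (3.4210,-1.7200)
Shoelace sum Σ(x_i·y_{i+1} − x_{i+1}·y_i):
  i=1: -3.0876·-3.0304 − -2.8499·1.6143 = +13.9571 (running +13.9571)
  i=2: -2.8499·-1.7200 − 3.4210·-3.0304 = +15.2688 (running +29.2258)
  i=3: 3.4210·1.6143 − -3.0876·-1.7200 = +0.2119 (running +29.4377)
Area = |Σ|/2 = |29.4377|/2 = 14.7189

Area at t=0.526: 14.7189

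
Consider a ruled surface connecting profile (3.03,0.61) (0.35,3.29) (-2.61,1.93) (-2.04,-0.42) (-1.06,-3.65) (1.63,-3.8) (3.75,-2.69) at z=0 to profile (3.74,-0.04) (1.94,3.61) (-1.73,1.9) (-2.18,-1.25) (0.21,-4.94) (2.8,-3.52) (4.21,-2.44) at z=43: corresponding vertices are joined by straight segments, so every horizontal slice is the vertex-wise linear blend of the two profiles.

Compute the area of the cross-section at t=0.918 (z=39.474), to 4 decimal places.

Area at t=0.918: 34.9380

Cross-section at t=0.918: each vertex is (1-t)·p0[i] + t·p1[i].
  v1: (1-0.918)·(3.03,0.61) + 0.918·(3.74,-0.04) = (3.6818,0.0133)
  v2: (1-0.918)·(0.35,3.29) + 0.918·(1.94,3.61) = (1.8096,3.5838)
  v3: (1-0.918)·(-2.61,1.93) + 0.918·(-1.73,1.9) = (-1.8022,1.9025)
  v4: (1-0.918)·(-2.04,-0.42) + 0.918·(-2.18,-1.25) = (-2.1685,-1.1819)
  v5: (1-0.918)·(-1.06,-3.65) + 0.918·(0.21,-4.94) = (0.1059,-4.8342)
  v6: (1-0.918)·(1.63,-3.8) + 0.918·(2.8,-3.52) = (2.7041,-3.5430)
  v7: (1-0.918)·(3.75,-2.69) + 0.918·(4.21,-2.44) = (4.1723,-2.4605)
Shoelace sum Σ(x_i·y_{i+1} − x_{i+1}·y_i):
  i=1: 3.6818·3.5838 − 1.8096·0.0133 = +13.1705 (running +13.1705)
  i=2: 1.8096·1.9025 − -1.8022·3.5838 = +9.9012 (running +23.0718)
  i=3: -1.8022·-1.1819 − -2.1685·1.9025 = +6.2556 (running +29.3274)
  i=4: -2.1685·-4.8342 − 0.1059·-1.1819 = +10.6082 (running +39.9356)
  i=5: 0.1059·-3.5430 − 2.7041·-4.8342 = +12.6970 (running +52.6325)
  i=6: 2.7041·-2.4605 − 4.1723·-3.5430 = +8.1289 (running +60.7614)
  i=7: 4.1723·0.0133 − 3.6818·-2.4605 = +9.1145 (running +69.8759)
Area = |Σ|/2 = |69.8759|/2 = 34.9380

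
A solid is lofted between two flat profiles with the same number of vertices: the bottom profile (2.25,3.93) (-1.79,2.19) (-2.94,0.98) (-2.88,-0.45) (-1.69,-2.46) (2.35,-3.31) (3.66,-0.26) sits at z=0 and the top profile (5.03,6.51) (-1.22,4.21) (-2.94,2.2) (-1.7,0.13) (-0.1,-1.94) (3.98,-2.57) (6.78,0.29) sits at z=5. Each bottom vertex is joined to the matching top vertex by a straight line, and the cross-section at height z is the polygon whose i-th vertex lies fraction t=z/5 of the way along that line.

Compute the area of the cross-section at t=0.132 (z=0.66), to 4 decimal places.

Cross-section at t=0.132: each vertex is (1-t)·p0[i] + t·p1[i].
  v1: (1-0.132)·(2.25,3.93) + 0.132·(5.03,6.51) = (2.6170,4.2706)
  v2: (1-0.132)·(-1.79,2.19) + 0.132·(-1.22,4.21) = (-1.7148,2.4566)
  v3: (1-0.132)·(-2.94,0.98) + 0.132·(-2.94,2.2) = (-2.9400,1.1410)
  v4: (1-0.132)·(-2.88,-0.45) + 0.132·(-1.7,0.13) = (-2.7242,-0.3734)
  v5: (1-0.132)·(-1.69,-2.46) + 0.132·(-0.1,-1.94) = (-1.4801,-2.3914)
  v6: (1-0.132)·(2.35,-3.31) + 0.132·(3.98,-2.57) = (2.5652,-3.2123)
  v7: (1-0.132)·(3.66,-0.26) + 0.132·(6.78,0.29) = (4.0718,-0.1874)
Shoelace sum Σ(x_i·y_{i+1} − x_{i+1}·y_i):
  i=1: 2.6170·2.4566 − -1.7148·4.2706 = +13.7519 (running +13.7519)
  i=2: -1.7148·1.1410 − -2.9400·2.4566 = +5.2659 (running +19.0178)
  i=3: -2.9400·-0.3734 − -2.7242·1.1410 = +4.2064 (running +23.2242)
  i=4: -2.7242·-2.3914 − -1.4801·-0.3734 = +5.9619 (running +29.1861)
  i=5: -1.4801·-3.2123 − 2.5652·-2.3914 = +10.8888 (running +40.0749)
  i=6: 2.5652·-0.1874 − 4.0718·-3.2123 = +12.5993 (running +52.6743)
  i=7: 4.0718·4.2706 − 2.6170·-0.1874 = +17.8795 (running +70.5537)
Area = |Σ|/2 = |70.5537|/2 = 35.2769

Area at t=0.132: 35.2769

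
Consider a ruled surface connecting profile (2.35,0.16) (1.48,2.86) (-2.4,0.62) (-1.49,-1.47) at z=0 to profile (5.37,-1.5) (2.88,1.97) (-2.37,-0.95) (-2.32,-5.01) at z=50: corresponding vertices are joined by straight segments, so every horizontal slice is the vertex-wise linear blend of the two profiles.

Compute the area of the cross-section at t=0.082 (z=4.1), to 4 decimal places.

Area at t=0.082: 12.0941

Cross-section at t=0.082: each vertex is (1-t)·p0[i] + t·p1[i].
  v1: (1-0.082)·(2.35,0.16) + 0.082·(5.37,-1.5) = (2.5976,0.0239)
  v2: (1-0.082)·(1.48,2.86) + 0.082·(2.88,1.97) = (1.5948,2.7870)
  v3: (1-0.082)·(-2.4,0.62) + 0.082·(-2.37,-0.95) = (-2.3975,0.4913)
  v4: (1-0.082)·(-1.49,-1.47) + 0.082·(-2.32,-5.01) = (-1.5581,-1.7603)
Shoelace sum Σ(x_i·y_{i+1} − x_{i+1}·y_i):
  i=1: 2.5976·2.7870 − 1.5948·0.0239 = +7.2016 (running +7.2016)
  i=2: 1.5948·0.4913 − -2.3975·2.7870 = +7.4655 (running +14.6670)
  i=3: -2.3975·-1.7603 − -1.5581·0.4913 = +4.9858 (running +19.6528)
  i=4: -1.5581·0.0239 − 2.5976·-1.7603 = +4.5354 (running +24.1882)
Area = |Σ|/2 = |24.1882|/2 = 12.0941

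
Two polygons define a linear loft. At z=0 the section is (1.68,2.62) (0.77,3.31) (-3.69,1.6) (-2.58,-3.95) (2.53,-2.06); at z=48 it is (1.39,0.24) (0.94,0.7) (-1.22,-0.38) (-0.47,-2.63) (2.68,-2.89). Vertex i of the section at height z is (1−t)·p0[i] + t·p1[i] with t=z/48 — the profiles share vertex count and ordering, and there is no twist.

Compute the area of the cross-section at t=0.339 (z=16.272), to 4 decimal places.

Area at t=0.339: 21.7670

Cross-section at t=0.339: each vertex is (1-t)·p0[i] + t·p1[i].
  v1: (1-0.339)·(1.68,2.62) + 0.339·(1.39,0.24) = (1.5817,1.8132)
  v2: (1-0.339)·(0.77,3.31) + 0.339·(0.94,0.7) = (0.8276,2.4252)
  v3: (1-0.339)·(-3.69,1.6) + 0.339·(-1.22,-0.38) = (-2.8527,0.9288)
  v4: (1-0.339)·(-2.58,-3.95) + 0.339·(-0.47,-2.63) = (-1.8647,-3.5025)
  v5: (1-0.339)·(2.53,-2.06) + 0.339·(2.68,-2.89) = (2.5808,-2.3414)
Shoelace sum Σ(x_i·y_{i+1} − x_{i+1}·y_i):
  i=1: 1.5817·2.4252 − 0.8276·1.8132 = +2.3353 (running +2.3353)
  i=2: 0.8276·0.9288 − -2.8527·2.4252 = +7.6870 (running +10.0223)
  i=3: -2.8527·-3.5025 − -1.8647·0.9288 = +11.7234 (running +21.7457)
  i=4: -1.8647·-2.3414 − 2.5808·-3.5025 = +13.4055 (running +35.1512)
  i=5: 2.5808·1.8132 − 1.5817·-2.3414 = +8.3829 (running +43.5341)
Area = |Σ|/2 = |43.5341|/2 = 21.7670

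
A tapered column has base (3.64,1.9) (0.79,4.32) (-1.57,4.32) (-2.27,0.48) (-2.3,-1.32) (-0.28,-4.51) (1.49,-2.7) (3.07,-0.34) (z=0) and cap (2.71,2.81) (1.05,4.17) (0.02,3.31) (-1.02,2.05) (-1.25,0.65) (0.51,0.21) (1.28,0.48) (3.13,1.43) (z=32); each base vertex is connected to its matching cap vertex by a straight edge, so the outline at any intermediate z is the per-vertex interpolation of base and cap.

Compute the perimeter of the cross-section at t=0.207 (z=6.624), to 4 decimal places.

Perimeter at t=0.207: 20.7821

Cross-section at t=0.207: each vertex is (1-t)·p0[i] + t·p1[i].
  v1: (1-0.207)·(3.64,1.9) + 0.207·(2.71,2.81) = (3.4475,2.0884)
  v2: (1-0.207)·(0.79,4.32) + 0.207·(1.05,4.17) = (0.8438,4.2889)
  v3: (1-0.207)·(-1.57,4.32) + 0.207·(0.02,3.31) = (-1.2409,4.1109)
  v4: (1-0.207)·(-2.27,0.48) + 0.207·(-1.02,2.05) = (-2.0112,0.8050)
  v5: (1-0.207)·(-2.3,-1.32) + 0.207·(-1.25,0.65) = (-2.0826,-0.9122)
  v6: (1-0.207)·(-0.28,-4.51) + 0.207·(0.51,0.21) = (-0.1165,-3.5330)
  v7: (1-0.207)·(1.49,-2.7) + 0.207·(1.28,0.48) = (1.4465,-2.0417)
  v8: (1-0.207)·(3.07,-0.34) + 0.207·(3.13,1.43) = (3.0824,0.0264)
Perimeter = Σ |v_{i+1} − v_i|:
  edge 1→2: √(-2.6037² + 2.2006²) = 3.4091 (running 3.4091)
  edge 2→3: √(-2.0847² + -0.1780²) = 2.0923 (running 5.5013)
  edge 3→4: √(-0.7704² + -3.3059²) = 3.3945 (running 8.8958)
  edge 4→5: √(-0.0714² + -1.7172²) = 1.7187 (running 10.6145)
  edge 5→6: √(1.9662² + -2.6208²) = 3.2763 (running 13.8908)
  edge 6→7: √(1.5630² + 1.4912²) = 2.1603 (running 16.0511)
  edge 7→8: √(1.6359² + 2.0681²) = 2.6369 (running 18.6880)
  edge 8→1: √(0.3651² + 2.0620²) = 2.0940 (running 20.7821)
Perimeter = 20.7821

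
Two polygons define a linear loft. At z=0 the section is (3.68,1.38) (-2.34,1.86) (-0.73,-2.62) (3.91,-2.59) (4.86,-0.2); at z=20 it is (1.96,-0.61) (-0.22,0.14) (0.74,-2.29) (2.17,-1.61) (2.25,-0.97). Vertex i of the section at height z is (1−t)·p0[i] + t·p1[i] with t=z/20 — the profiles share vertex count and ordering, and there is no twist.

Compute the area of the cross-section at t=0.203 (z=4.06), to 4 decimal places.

Area at t=0.203: 18.5178

Cross-section at t=0.203: each vertex is (1-t)·p0[i] + t·p1[i].
  v1: (1-0.203)·(3.68,1.38) + 0.203·(1.96,-0.61) = (3.3308,0.9760)
  v2: (1-0.203)·(-2.34,1.86) + 0.203·(-0.22,0.14) = (-1.9096,1.5108)
  v3: (1-0.203)·(-0.73,-2.62) + 0.203·(0.74,-2.29) = (-0.4316,-2.5530)
  v4: (1-0.203)·(3.91,-2.59) + 0.203·(2.17,-1.61) = (3.5568,-2.3911)
  v5: (1-0.203)·(4.86,-0.2) + 0.203·(2.25,-0.97) = (4.3302,-0.3563)
Shoelace sum Σ(x_i·y_{i+1} − x_{i+1}·y_i):
  i=1: 3.3308·1.5108 − -1.9096·0.9760 = +6.8962 (running +6.8962)
  i=2: -1.9096·-2.5530 − -0.4316·1.5108 = +5.5274 (running +12.4236)
  i=3: -0.4316·-2.3911 − 3.5568·-2.5530 = +10.1125 (running +22.5361)
  i=4: 3.5568·-0.3563 − 4.3302·-2.3911 = +9.0864 (running +31.6225)
  i=5: 4.3302·0.9760 − 3.3308·-0.3563 = +5.4132 (running +37.0356)
Area = |Σ|/2 = |37.0356|/2 = 18.5178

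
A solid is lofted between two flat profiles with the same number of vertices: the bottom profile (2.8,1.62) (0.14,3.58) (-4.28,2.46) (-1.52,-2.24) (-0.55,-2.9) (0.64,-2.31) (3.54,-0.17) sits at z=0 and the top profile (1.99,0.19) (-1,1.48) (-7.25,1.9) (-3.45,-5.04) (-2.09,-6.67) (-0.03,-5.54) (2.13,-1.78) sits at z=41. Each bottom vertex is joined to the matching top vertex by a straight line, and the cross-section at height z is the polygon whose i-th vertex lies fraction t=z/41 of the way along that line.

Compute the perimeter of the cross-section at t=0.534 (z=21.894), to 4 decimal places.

Perimeter at t=0.534: 24.8110

Cross-section at t=0.534: each vertex is (1-t)·p0[i] + t·p1[i].
  v1: (1-0.534)·(2.8,1.62) + 0.534·(1.99,0.19) = (2.3675,0.8564)
  v2: (1-0.534)·(0.14,3.58) + 0.534·(-1,1.48) = (-0.4688,2.4586)
  v3: (1-0.534)·(-4.28,2.46) + 0.534·(-7.25,1.9) = (-5.8660,2.1610)
  v4: (1-0.534)·(-1.52,-2.24) + 0.534·(-3.45,-5.04) = (-2.5506,-3.7352)
  v5: (1-0.534)·(-0.55,-2.9) + 0.534·(-2.09,-6.67) = (-1.3724,-4.9132)
  v6: (1-0.534)·(0.64,-2.31) + 0.534·(-0.03,-5.54) = (0.2822,-4.0348)
  v7: (1-0.534)·(3.54,-0.17) + 0.534·(2.13,-1.78) = (2.7871,-1.0297)
Perimeter = Σ |v_{i+1} − v_i|:
  edge 1→2: √(-2.8362² + 1.6022²) = 3.2575 (running 3.2575)
  edge 2→3: √(-5.3972² + -0.2976²) = 5.4054 (running 8.6629)
  edge 3→4: √(3.3154² + -5.8962²) = 6.7643 (running 15.4273)
  edge 4→5: √(1.1783² + -1.1780²) = 1.6661 (running 17.0934)
  edge 5→6: √(1.6546² + 0.8784²) = 1.8733 (running 18.9666)
  edge 6→7: √(2.5048² + 3.0051²) = 3.9121 (running 22.8788)
  edge 7→1: √(-0.4196² + 1.8861²) = 1.9322 (running 24.8110)
Perimeter = 24.8110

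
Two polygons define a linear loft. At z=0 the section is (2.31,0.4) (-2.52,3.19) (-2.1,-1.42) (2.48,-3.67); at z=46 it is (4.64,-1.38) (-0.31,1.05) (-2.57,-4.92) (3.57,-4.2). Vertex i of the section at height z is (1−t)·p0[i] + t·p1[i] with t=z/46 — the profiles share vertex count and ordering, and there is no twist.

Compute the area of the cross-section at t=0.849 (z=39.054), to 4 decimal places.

Cross-section at t=0.849: each vertex is (1-t)·p0[i] + t·p1[i].
  v1: (1-0.849)·(2.31,0.4) + 0.849·(4.64,-1.38) = (4.2882,-1.1112)
  v2: (1-0.849)·(-2.52,3.19) + 0.849·(-0.31,1.05) = (-0.6437,1.3731)
  v3: (1-0.849)·(-2.1,-1.42) + 0.849·(-2.57,-4.92) = (-2.4990,-4.3915)
  v4: (1-0.849)·(2.48,-3.67) + 0.849·(3.57,-4.2) = (3.4054,-4.1200)
Shoelace sum Σ(x_i·y_{i+1} − x_{i+1}·y_i):
  i=1: 4.2882·1.3731 − -0.6437·-1.1112 = +5.1730 (running +5.1730)
  i=2: -0.6437·-4.3915 − -2.4990·1.3731 = +6.2584 (running +11.4313)
  i=3: -2.4990·-4.1200 − 3.4054·-4.3915 = +25.2508 (running +36.6821)
  i=4: 3.4054·-1.1112 − 4.2882·-4.1200 = +13.8830 (running +50.5651)
Area = |Σ|/2 = |50.5651|/2 = 25.2825

Area at t=0.849: 25.2825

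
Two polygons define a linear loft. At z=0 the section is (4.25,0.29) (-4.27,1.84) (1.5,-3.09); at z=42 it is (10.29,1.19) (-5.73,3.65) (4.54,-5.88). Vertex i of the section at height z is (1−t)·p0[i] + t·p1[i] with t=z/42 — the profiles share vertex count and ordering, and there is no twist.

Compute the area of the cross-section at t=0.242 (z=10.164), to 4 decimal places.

Area at t=0.242: 25.1573

Cross-section at t=0.242: each vertex is (1-t)·p0[i] + t·p1[i].
  v1: (1-0.242)·(4.25,0.29) + 0.242·(10.29,1.19) = (5.7117,0.5078)
  v2: (1-0.242)·(-4.27,1.84) + 0.242·(-5.73,3.65) = (-4.6233,2.2780)
  v3: (1-0.242)·(1.5,-3.09) + 0.242·(4.54,-5.88) = (2.2357,-3.7652)
Shoelace sum Σ(x_i·y_{i+1} − x_{i+1}·y_i):
  i=1: 5.7117·2.2780 − -4.6233·0.5078 = +15.3590 (running +15.3590)
  i=2: -4.6233·-3.7652 − 2.2357·2.2780 = +12.3147 (running +27.6738)
  i=3: 2.2357·0.5078 − 5.7117·-3.7652 = +22.6408 (running +50.3145)
Area = |Σ|/2 = |50.3145|/2 = 25.1573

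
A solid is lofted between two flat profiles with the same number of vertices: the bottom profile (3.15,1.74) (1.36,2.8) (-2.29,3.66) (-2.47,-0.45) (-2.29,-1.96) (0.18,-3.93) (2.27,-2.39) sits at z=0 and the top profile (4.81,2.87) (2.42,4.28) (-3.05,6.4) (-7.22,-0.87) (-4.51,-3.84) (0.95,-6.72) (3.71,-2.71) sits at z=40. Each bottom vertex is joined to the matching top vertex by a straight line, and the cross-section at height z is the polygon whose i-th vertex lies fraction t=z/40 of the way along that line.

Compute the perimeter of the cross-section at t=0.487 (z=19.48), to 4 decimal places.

Cross-section at t=0.487: each vertex is (1-t)·p0[i] + t·p1[i].
  v1: (1-0.487)·(3.15,1.74) + 0.487·(4.81,2.87) = (3.9584,2.2903)
  v2: (1-0.487)·(1.36,2.8) + 0.487·(2.42,4.28) = (1.8762,3.5208)
  v3: (1-0.487)·(-2.29,3.66) + 0.487·(-3.05,6.4) = (-2.6601,4.9944)
  v4: (1-0.487)·(-2.47,-0.45) + 0.487·(-7.22,-0.87) = (-4.7832,-0.6545)
  v5: (1-0.487)·(-2.29,-1.96) + 0.487·(-4.51,-3.84) = (-3.3711,-2.8756)
  v6: (1-0.487)·(0.18,-3.93) + 0.487·(0.95,-6.72) = (0.5550,-5.2887)
  v7: (1-0.487)·(2.27,-2.39) + 0.487·(3.71,-2.71) = (2.9713,-2.5458)
Perimeter = Σ |v_{i+1} − v_i|:
  edge 1→2: √(-2.0822² + 1.2305²) = 2.4186 (running 2.4186)
  edge 2→3: √(-4.5363² + 1.4736²) = 4.7697 (running 7.1883)
  edge 3→4: √(-2.1231² + -5.6489²) = 6.0347 (running 13.2230)
  edge 4→5: √(1.4121² + -2.2210²) = 2.6319 (running 15.8549)
  edge 5→6: √(3.9261² + -2.4132²) = 4.6085 (running 20.4634)
  edge 6→7: √(2.4163² + 2.7429²) = 3.6554 (running 24.1188)
  edge 7→1: √(0.9871² + 4.8361²) = 4.9359 (running 29.0546)
Perimeter = 29.0546

Perimeter at t=0.487: 29.0546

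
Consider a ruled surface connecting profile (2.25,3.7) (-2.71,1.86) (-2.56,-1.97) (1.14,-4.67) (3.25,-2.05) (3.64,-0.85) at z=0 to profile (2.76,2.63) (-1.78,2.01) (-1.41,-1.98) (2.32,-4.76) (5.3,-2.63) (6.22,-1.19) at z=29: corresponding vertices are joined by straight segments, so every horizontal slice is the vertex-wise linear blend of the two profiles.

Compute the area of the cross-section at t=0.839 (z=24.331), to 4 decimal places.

Cross-section at t=0.839: each vertex is (1-t)·p0[i] + t·p1[i].
  v1: (1-0.839)·(2.25,3.7) + 0.839·(2.76,2.63) = (2.6779,2.8023)
  v2: (1-0.839)·(-2.71,1.86) + 0.839·(-1.78,2.01) = (-1.9297,1.9858)
  v3: (1-0.839)·(-2.56,-1.97) + 0.839·(-1.41,-1.98) = (-1.5952,-1.9784)
  v4: (1-0.839)·(1.14,-4.67) + 0.839·(2.32,-4.76) = (2.1300,-4.7455)
  v5: (1-0.839)·(3.25,-2.05) + 0.839·(5.3,-2.63) = (4.9699,-2.5366)
  v6: (1-0.839)·(3.64,-0.85) + 0.839·(6.22,-1.19) = (5.8046,-1.1353)
Shoelace sum Σ(x_i·y_{i+1} − x_{i+1}·y_i):
  i=1: 2.6779·1.9858 − -1.9297·2.8023 = +10.7255 (running +10.7255)
  i=2: -1.9297·-1.9784 − -1.5952·1.9858 = +6.9855 (running +17.7110)
  i=3: -1.5952·-4.7455 − 2.1300·-1.9784 = +11.7838 (running +29.4948)
  i=4: 2.1300·-2.5366 − 4.9699·-4.7455 = +18.1819 (running +47.6767)
  i=5: 4.9699·-1.1353 − 5.8046·-2.5366 = +9.0819 (running +56.7586)
  i=6: 5.8046·2.8023 − 2.6779·-1.1353 = +19.3062 (running +76.0648)
Area = |Σ|/2 = |76.0648|/2 = 38.0324

Area at t=0.839: 38.0324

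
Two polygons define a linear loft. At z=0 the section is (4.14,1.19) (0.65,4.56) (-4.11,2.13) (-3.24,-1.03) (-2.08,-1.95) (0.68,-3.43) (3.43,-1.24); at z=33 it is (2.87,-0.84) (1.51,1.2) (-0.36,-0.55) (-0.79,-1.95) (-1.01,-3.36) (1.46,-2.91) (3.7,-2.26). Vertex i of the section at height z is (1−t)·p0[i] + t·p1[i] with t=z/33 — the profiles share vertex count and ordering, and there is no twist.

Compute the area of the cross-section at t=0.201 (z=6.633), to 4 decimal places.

Area at t=0.201: 33.9508

Cross-section at t=0.201: each vertex is (1-t)·p0[i] + t·p1[i].
  v1: (1-0.201)·(4.14,1.19) + 0.201·(2.87,-0.84) = (3.8847,0.7820)
  v2: (1-0.201)·(0.65,4.56) + 0.201·(1.51,1.2) = (0.8229,3.8846)
  v3: (1-0.201)·(-4.11,2.13) + 0.201·(-0.36,-0.55) = (-3.3563,1.5913)
  v4: (1-0.201)·(-3.24,-1.03) + 0.201·(-0.79,-1.95) = (-2.7476,-1.2149)
  v5: (1-0.201)·(-2.08,-1.95) + 0.201·(-1.01,-3.36) = (-1.8649,-2.2334)
  v6: (1-0.201)·(0.68,-3.43) + 0.201·(1.46,-2.91) = (0.8368,-3.3255)
  v7: (1-0.201)·(3.43,-1.24) + 0.201·(3.7,-2.26) = (3.4843,-1.4450)
Shoelace sum Σ(x_i·y_{i+1} − x_{i+1}·y_i):
  i=1: 3.8847·3.8846 − 0.8229·0.7820 = +14.4473 (running +14.4473)
  i=2: 0.8229·1.5913 − -3.3563·3.8846 = +14.3473 (running +28.7946)
  i=3: -3.3563·-1.2149 − -2.7476·1.5913 = +8.4498 (running +37.2444)
  i=4: -2.7476·-2.2334 − -1.8649·-1.2149 = +3.8707 (running +41.1151)
  i=5: -1.8649·-3.3255 − 0.8368·-2.2334 = +8.0707 (running +49.1857)
  i=6: 0.8368·-1.4450 − 3.4843·-3.3255 = +10.3777 (running +59.5634)
  i=7: 3.4843·0.7820 − 3.8847·-1.4450 = +8.3381 (running +67.9015)
Area = |Σ|/2 = |67.9015|/2 = 33.9508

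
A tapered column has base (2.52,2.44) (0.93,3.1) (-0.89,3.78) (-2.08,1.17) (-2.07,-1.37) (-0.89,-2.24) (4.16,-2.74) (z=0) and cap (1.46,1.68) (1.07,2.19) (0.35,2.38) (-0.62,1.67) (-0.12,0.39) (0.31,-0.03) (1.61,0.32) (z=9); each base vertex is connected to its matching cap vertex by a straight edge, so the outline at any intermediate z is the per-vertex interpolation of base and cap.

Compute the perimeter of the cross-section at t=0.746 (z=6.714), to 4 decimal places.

Perimeter at t=0.746: 10.6141

Cross-section at t=0.746: each vertex is (1-t)·p0[i] + t·p1[i].
  v1: (1-0.746)·(2.52,2.44) + 0.746·(1.46,1.68) = (1.7292,1.8730)
  v2: (1-0.746)·(0.93,3.1) + 0.746·(1.07,2.19) = (1.0344,2.4211)
  v3: (1-0.746)·(-0.89,3.78) + 0.746·(0.35,2.38) = (0.0350,2.7356)
  v4: (1-0.746)·(-2.08,1.17) + 0.746·(-0.62,1.67) = (-0.9908,1.5430)
  v5: (1-0.746)·(-2.07,-1.37) + 0.746·(-0.12,0.39) = (-0.6153,-0.0570)
  v6: (1-0.746)·(-0.89,-2.24) + 0.746·(0.31,-0.03) = (0.0052,-0.5913)
  v7: (1-0.746)·(4.16,-2.74) + 0.746·(1.61,0.32) = (2.2577,-0.4572)
Perimeter = Σ |v_{i+1} − v_i|:
  edge 1→2: √(-0.6948² + 0.5481²) = 0.8850 (running 0.8850)
  edge 2→3: √(-0.9994² + 0.3145²) = 1.0477 (running 1.9327)
  edge 3→4: √(-1.0259² + -1.1926²) = 1.5731 (running 3.5058)
  edge 4→5: √(0.3755² + -1.6000²) = 1.6435 (running 5.1493)
  edge 5→6: √(0.6205² + -0.5343²) = 0.8188 (running 5.9682)
  edge 6→7: √(2.2525² + 0.1341²) = 2.2565 (running 8.2246)
  edge 7→1: √(-0.5285² + 2.3303²) = 2.3895 (running 10.6141)
Perimeter = 10.6141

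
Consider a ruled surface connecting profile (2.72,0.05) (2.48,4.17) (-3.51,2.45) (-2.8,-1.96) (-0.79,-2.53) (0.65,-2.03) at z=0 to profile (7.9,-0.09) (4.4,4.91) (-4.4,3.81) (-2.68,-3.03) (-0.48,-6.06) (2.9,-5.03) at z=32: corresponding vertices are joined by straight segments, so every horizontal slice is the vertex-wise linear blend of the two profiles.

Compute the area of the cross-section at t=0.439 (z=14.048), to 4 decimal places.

Area at t=0.439: 51.5891

Cross-section at t=0.439: each vertex is (1-t)·p0[i] + t·p1[i].
  v1: (1-0.439)·(2.72,0.05) + 0.439·(7.9,-0.09) = (4.9940,-0.0115)
  v2: (1-0.439)·(2.48,4.17) + 0.439·(4.4,4.91) = (3.3229,4.4949)
  v3: (1-0.439)·(-3.51,2.45) + 0.439·(-4.4,3.81) = (-3.9007,3.0470)
  v4: (1-0.439)·(-2.8,-1.96) + 0.439·(-2.68,-3.03) = (-2.7473,-2.4297)
  v5: (1-0.439)·(-0.79,-2.53) + 0.439·(-0.48,-6.06) = (-0.6539,-4.0797)
  v6: (1-0.439)·(0.65,-2.03) + 0.439·(2.9,-5.03) = (1.6377,-3.3470)
Shoelace sum Σ(x_i·y_{i+1} − x_{i+1}·y_i):
  i=1: 4.9940·4.4949 − 3.3229·-0.0115 = +22.4855 (running +22.4855)
  i=2: 3.3229·3.0470 − -3.9007·4.4949 = +27.6581 (running +50.1436)
  i=3: -3.9007·-2.4297 − -2.7473·3.0470 = +17.8489 (running +67.9925)
  i=4: -2.7473·-4.0797 − -0.6539·-2.4297 = +9.6193 (running +77.6118)
  i=5: -0.6539·-3.3470 − 1.6377·-4.0797 = +8.8701 (running +86.4819)
  i=6: 1.6377·-0.0115 − 4.9940·-3.3470 = +16.6962 (running +103.1781)
Area = |Σ|/2 = |103.1781|/2 = 51.5891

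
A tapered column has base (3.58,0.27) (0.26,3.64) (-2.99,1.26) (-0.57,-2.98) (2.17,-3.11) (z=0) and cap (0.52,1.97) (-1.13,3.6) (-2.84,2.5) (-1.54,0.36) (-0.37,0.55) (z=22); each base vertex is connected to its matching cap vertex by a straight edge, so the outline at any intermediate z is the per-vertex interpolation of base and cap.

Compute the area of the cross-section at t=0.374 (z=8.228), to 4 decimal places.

Area at t=0.374: 17.5098

Cross-section at t=0.374: each vertex is (1-t)·p0[i] + t·p1[i].
  v1: (1-0.374)·(3.58,0.27) + 0.374·(0.52,1.97) = (2.4356,0.9058)
  v2: (1-0.374)·(0.26,3.64) + 0.374·(-1.13,3.6) = (-0.2599,3.6250)
  v3: (1-0.374)·(-2.99,1.26) + 0.374·(-2.84,2.5) = (-2.9339,1.7238)
  v4: (1-0.374)·(-0.57,-2.98) + 0.374·(-1.54,0.36) = (-0.9328,-1.7308)
  v5: (1-0.374)·(2.17,-3.11) + 0.374·(-0.37,0.55) = (1.2200,-1.7412)
Shoelace sum Σ(x_i·y_{i+1} − x_{i+1}·y_i):
  i=1: 2.4356·3.6250 − -0.2599·0.9058 = +9.0644 (running +9.0644)
  i=2: -0.2599·1.7238 − -2.9339·3.6250 = +10.1876 (running +19.2520)
  i=3: -2.9339·-1.7308 − -0.9328·1.7238 = +6.6860 (running +25.9380)
  i=4: -0.9328·-1.7412 − 1.2200·-1.7308 = +3.7358 (running +29.6738)
  i=5: 1.2200·0.9058 − 2.4356·-1.7412 = +5.3458 (running +35.0196)
Area = |Σ|/2 = |35.0196|/2 = 17.5098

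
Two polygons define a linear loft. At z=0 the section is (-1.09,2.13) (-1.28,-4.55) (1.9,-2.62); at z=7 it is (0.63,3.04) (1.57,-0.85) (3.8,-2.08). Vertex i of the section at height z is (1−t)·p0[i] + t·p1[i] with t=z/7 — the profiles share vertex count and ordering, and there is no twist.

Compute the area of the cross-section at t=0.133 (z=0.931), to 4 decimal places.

Cross-section at t=0.133: each vertex is (1-t)·p0[i] + t·p1[i].
  v1: (1-0.133)·(-1.09,2.13) + 0.133·(0.63,3.04) = (-0.8612,2.2510)
  v2: (1-0.133)·(-1.28,-4.55) + 0.133·(1.57,-0.85) = (-0.9010,-4.0579)
  v3: (1-0.133)·(1.9,-2.62) + 0.133·(3.8,-2.08) = (2.1527,-2.5482)
Shoelace sum Σ(x_i·y_{i+1} − x_{i+1}·y_i):
  i=1: -0.8612·-4.0579 − -0.9010·2.2510 = +5.5229 (running +5.5229)
  i=2: -0.9010·-2.5482 − 2.1527·-4.0579 = +11.0312 (running +16.5541)
  i=3: 2.1527·2.2510 − -0.8612·-2.5482 = +2.6512 (running +19.2053)
Area = |Σ|/2 = |19.2053|/2 = 9.6027

Area at t=0.133: 9.6027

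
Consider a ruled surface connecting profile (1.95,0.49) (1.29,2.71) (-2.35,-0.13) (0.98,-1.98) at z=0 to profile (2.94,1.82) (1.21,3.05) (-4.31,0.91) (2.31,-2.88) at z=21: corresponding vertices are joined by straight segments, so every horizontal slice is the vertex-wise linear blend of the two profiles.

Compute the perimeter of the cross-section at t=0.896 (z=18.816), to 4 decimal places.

Perimeter at t=0.896: 19.6112

Cross-section at t=0.896: each vertex is (1-t)·p0[i] + t·p1[i].
  v1: (1-0.896)·(1.95,0.49) + 0.896·(2.94,1.82) = (2.8370,1.6817)
  v2: (1-0.896)·(1.29,2.71) + 0.896·(1.21,3.05) = (1.2183,3.0146)
  v3: (1-0.896)·(-2.35,-0.13) + 0.896·(-4.31,0.91) = (-4.1062,0.8018)
  v4: (1-0.896)·(0.98,-1.98) + 0.896·(2.31,-2.88) = (2.1717,-2.7864)
Perimeter = Σ |v_{i+1} − v_i|:
  edge 1→2: √(-1.6187² + 1.3330²) = 2.0969 (running 2.0969)
  edge 2→3: √(-5.3245² + -2.2128²) = 5.7660 (running 7.8629)
  edge 3→4: √(6.2778² + -3.5882²) = 7.2310 (running 15.0939)
  edge 4→1: √(0.6654² + 4.4681²) = 4.5173 (running 19.6112)
Perimeter = 19.6112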